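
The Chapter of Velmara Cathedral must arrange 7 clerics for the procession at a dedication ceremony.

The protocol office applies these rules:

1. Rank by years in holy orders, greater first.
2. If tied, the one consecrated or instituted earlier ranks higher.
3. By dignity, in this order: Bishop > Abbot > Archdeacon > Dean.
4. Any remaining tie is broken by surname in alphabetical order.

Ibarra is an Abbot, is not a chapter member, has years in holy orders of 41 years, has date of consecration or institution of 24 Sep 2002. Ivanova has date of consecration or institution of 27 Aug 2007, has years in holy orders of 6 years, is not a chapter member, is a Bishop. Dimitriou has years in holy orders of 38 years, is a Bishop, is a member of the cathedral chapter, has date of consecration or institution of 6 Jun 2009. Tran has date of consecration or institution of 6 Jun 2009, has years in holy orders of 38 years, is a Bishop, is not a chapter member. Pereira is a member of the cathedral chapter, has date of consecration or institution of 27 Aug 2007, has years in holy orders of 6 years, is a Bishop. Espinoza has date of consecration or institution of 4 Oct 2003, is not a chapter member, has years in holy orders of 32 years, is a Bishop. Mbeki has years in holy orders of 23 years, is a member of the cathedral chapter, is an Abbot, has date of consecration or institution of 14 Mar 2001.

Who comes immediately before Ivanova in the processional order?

By years in holy orders (higher first): Ibarra (41 years); then Dimitriou and Tran (both 38 years); then Espinoza (32 years); then Mbeki (23 years); then Ivanova and Pereira (both 6 years).
Dimitriou and Tran both have date of consecration or institution 6 Jun 2009, so the next rule applies.
Dimitriou and Tran are each Bishop, so the next rule applies.
Among Dimitriou and Tran, alphabetically by surname: Dimitriou before Tran.
Ivanova and Pereira both have date of consecration or institution 27 Aug 2007, so the next rule applies.
Ivanova and Pereira are each Bishop, so the next rule applies.
Among Ivanova and Pereira, alphabetically by surname: Ivanova before Pereira.
Order: Ibarra, Dimitriou, Tran, Espinoza, Mbeki, Ivanova, Pereira.

Mbeki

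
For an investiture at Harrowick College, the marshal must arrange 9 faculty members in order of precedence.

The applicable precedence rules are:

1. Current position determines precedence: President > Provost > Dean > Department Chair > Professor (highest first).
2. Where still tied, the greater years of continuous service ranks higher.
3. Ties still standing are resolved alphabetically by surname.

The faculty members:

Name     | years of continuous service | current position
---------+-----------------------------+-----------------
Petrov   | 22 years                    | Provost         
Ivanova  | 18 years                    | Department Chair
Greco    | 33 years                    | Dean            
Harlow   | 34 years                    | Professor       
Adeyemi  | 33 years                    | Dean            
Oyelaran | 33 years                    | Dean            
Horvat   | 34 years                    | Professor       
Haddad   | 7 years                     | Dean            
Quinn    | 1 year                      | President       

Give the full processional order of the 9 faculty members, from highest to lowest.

By current position: Quinn (President); then Petrov (Provost); then Adeyemi, Greco, Oyelaran and Haddad (Dean); then Ivanova (Department Chair); then Harlow and Horvat (Professor).
Among Adeyemi, Greco, Oyelaran and Haddad, by years of continuous service (higher first): Adeyemi, Greco and Oyelaran (33 years) before Haddad (7 years).
Among Adeyemi, Greco and Oyelaran, alphabetically by surname: Adeyemi before Greco before Oyelaran.
Harlow and Horvat both have years of continuous service 34 years, so the next rule applies.
Among Harlow and Horvat, alphabetically by surname: Harlow before Horvat.
Full order: Quinn, Petrov, Adeyemi, Greco, Oyelaran, Haddad, Ivanova, Harlow, Horvat.

Quinn, Petrov, Adeyemi, Greco, Oyelaran, Haddad, Ivanova, Harlow, Horvat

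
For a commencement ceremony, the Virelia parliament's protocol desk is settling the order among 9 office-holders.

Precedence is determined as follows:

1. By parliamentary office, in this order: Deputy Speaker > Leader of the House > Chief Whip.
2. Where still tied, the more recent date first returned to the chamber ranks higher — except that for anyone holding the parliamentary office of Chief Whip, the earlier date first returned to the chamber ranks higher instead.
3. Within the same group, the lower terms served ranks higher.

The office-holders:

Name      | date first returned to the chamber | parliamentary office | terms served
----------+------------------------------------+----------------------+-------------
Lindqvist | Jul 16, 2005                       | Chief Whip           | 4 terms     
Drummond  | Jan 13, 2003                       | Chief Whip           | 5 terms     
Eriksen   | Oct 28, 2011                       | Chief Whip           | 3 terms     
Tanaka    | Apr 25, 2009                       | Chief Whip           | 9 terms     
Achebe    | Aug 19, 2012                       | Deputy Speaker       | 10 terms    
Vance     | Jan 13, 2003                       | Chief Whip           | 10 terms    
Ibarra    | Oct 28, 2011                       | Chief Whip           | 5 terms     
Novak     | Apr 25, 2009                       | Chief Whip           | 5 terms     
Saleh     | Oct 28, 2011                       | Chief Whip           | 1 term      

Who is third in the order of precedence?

Vance

By parliamentary office: Achebe (Deputy Speaker); then Drummond, Vance, Lindqvist, Novak, Tanaka, Saleh, Eriksen and Ibarra (Chief Whip).
Among Drummond, Vance, Lindqvist, Novak, Tanaka, Saleh, Eriksen and Ibarra, by date first returned to the chamber (earlier first) (reversed rule for this group): Drummond and Vance (Jan 13, 2003) before Lindqvist (Jul 16, 2005) before Novak and Tanaka (Apr 25, 2009) before Saleh, Eriksen and Ibarra (Oct 28, 2011).
Among Drummond and Vance, by terms served (lower first): Drummond (5 terms) before Vance (10 terms).
Among Novak and Tanaka, by terms served (lower first): Novak (5 terms) before Tanaka (9 terms).
Among Saleh, Eriksen and Ibarra, by terms served (lower first): Saleh (1 term) before Eriksen (3 terms) before Ibarra (5 terms).
Order: Achebe, Drummond, Vance, Lindqvist, Novak, Tanaka, Saleh, Eriksen, Ibarra.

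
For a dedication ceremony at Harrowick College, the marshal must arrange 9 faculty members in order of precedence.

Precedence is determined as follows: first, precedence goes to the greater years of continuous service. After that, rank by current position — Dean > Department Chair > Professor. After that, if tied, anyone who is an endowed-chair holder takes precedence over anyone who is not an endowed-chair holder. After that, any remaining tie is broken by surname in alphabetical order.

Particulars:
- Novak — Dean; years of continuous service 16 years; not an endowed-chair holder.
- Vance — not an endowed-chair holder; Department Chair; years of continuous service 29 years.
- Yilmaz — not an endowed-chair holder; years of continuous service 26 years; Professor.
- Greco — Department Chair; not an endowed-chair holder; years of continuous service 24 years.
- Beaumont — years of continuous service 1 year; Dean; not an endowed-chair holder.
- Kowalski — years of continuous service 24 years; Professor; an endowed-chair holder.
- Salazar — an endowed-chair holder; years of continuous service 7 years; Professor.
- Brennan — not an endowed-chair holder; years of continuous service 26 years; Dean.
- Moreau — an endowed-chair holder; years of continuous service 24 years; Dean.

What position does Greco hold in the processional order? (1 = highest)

5

By years of continuous service (higher first): Vance (29 years); then Brennan and Yilmaz (both 26 years); then Moreau, Greco and Kowalski (each 24 years); then Novak (16 years); then Salazar (7 years); then Beaumont (1 year).
Among Brennan and Yilmaz, by current position: Brennan (Dean) before Yilmaz (Professor).
Among Moreau, Greco and Kowalski, by current position: Moreau (Dean) before Greco (Department Chair) before Kowalski (Professor).
Order: Vance, Brennan, Yilmaz, Moreau, Greco, Kowalski, Novak, Salazar, Beaumont. So position 5.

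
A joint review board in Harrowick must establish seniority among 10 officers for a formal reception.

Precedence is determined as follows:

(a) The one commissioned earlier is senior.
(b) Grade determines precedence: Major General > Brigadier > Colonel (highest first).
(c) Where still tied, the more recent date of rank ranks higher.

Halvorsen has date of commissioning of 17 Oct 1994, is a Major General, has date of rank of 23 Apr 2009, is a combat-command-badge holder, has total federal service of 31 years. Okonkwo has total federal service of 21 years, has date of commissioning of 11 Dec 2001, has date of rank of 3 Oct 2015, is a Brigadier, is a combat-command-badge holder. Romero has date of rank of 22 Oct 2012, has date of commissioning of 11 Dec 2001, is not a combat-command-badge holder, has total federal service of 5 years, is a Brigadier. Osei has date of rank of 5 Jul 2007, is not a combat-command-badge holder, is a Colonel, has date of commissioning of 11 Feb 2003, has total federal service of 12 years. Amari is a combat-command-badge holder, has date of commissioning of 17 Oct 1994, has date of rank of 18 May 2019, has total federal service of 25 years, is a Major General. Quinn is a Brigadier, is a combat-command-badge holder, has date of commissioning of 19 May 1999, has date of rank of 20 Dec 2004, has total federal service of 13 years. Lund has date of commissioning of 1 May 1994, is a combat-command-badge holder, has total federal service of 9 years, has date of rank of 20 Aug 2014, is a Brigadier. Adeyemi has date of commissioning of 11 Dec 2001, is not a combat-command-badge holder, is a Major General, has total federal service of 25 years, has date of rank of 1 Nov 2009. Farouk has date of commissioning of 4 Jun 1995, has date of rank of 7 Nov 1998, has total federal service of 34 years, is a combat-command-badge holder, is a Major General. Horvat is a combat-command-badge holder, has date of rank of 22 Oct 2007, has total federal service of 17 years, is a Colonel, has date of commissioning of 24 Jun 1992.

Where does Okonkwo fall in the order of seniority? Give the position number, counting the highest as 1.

By date of commissioning (earlier first): Horvat (24 Jun 1992); then Lund (1 May 1994); then Amari and Halvorsen (both 17 Oct 1994); then Farouk (4 Jun 1995); then Quinn (19 May 1999); then Adeyemi, Okonkwo and Romero (each 11 Dec 2001); then Osei (11 Feb 2003).
Amari and Halvorsen are each Major General, so the next rule applies.
Among Amari and Halvorsen, by date of rank (later first): Amari (18 May 2019) before Halvorsen (23 Apr 2009).
Among Adeyemi, Okonkwo and Romero, by grade: Adeyemi (Major General) before Okonkwo and Romero (Brigadier).
Among Okonkwo and Romero, by date of rank (later first): Okonkwo (3 Oct 2015) before Romero (22 Oct 2012).
Order: Horvat, Lund, Amari, Halvorsen, Farouk, Quinn, Adeyemi, Okonkwo, Romero, Osei. So position 8.

8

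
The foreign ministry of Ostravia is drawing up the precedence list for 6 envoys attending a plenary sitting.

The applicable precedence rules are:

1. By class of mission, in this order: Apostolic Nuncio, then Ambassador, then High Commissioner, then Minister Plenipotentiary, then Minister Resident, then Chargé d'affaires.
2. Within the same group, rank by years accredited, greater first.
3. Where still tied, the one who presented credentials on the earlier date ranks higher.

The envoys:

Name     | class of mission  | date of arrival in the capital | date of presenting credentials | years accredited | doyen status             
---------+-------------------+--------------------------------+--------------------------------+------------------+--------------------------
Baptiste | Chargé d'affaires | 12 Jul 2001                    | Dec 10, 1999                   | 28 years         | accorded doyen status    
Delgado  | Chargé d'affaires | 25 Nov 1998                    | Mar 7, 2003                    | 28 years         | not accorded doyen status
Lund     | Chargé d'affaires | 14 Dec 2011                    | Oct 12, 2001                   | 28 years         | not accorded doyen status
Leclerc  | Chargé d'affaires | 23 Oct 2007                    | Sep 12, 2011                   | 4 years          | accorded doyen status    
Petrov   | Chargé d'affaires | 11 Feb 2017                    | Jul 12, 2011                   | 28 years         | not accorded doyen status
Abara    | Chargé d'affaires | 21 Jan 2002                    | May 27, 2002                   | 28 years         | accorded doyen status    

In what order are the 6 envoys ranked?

Baptiste, Lund, Abara, Delgado, Petrov, Leclerc

By class of mission: Baptiste, Lund, Abara, Delgado, Petrov and Leclerc (Chargé d'affaires).
Among Baptiste, Lund, Abara, Delgado, Petrov and Leclerc, by years accredited (higher first): Baptiste, Lund, Abara, Delgado and Petrov (28 years) before Leclerc (4 years).
Among Baptiste, Lund, Abara, Delgado and Petrov, by date of presenting credentials (earlier first): Baptiste (Dec 10, 1999) before Lund (Oct 12, 2001) before Abara (May 27, 2002) before Delgado (Mar 7, 2003) before Petrov (Jul 12, 2011).
Full order: Baptiste, Lund, Abara, Delgado, Petrov, Leclerc.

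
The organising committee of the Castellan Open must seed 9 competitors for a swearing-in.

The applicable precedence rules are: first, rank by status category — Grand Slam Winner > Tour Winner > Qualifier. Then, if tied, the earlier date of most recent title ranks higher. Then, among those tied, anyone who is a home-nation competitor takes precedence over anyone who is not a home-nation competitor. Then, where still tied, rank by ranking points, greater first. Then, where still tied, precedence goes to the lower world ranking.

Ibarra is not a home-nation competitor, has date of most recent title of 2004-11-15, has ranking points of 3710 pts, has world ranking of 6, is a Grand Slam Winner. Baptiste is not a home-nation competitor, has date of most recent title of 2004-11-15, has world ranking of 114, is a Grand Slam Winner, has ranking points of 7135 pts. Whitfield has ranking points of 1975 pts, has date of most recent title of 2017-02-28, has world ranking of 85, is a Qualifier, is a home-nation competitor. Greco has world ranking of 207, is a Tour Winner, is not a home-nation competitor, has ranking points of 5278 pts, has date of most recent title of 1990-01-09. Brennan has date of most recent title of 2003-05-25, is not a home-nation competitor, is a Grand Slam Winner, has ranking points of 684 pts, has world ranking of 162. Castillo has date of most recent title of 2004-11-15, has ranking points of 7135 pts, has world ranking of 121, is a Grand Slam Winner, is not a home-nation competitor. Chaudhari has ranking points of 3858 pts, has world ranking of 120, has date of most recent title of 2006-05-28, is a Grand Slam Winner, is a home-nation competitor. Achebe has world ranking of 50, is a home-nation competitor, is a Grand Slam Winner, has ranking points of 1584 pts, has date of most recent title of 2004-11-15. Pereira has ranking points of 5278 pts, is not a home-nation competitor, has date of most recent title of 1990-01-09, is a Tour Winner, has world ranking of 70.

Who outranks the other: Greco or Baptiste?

Baptiste

By status category: Brennan, Achebe, Baptiste, Castillo, Ibarra and Chaudhari (Grand Slam Winner); then Pereira and Greco (Tour Winner); then Whitfield (Qualifier).
Among Brennan, Achebe, Baptiste, Castillo, Ibarra and Chaudhari, by date of most recent title (earlier first): Brennan (2003-05-25) before Achebe, Baptiste, Castillo and Ibarra (2004-11-15) before Chaudhari (2006-05-28).
Among Achebe, Baptiste, Castillo and Ibarra, a home-nation competitor before not a home-nation competitor: Achebe (a home-nation competitor) before Baptiste, Castillo and Ibarra (not a home-nation competitor).
Among Baptiste, Castillo and Ibarra, by ranking points (higher first): Baptiste and Castillo (7135 pts) before Ibarra (3710 pts).
Among Baptiste and Castillo, by world ranking (lower first): Baptiste (114) before Castillo (121).
Pereira and Greco both have date of most recent title 1990-01-09, so the next rule applies.
Pereira and Greco are each not a home-nation competitor, so the next rule applies.
Pereira and Greco both have ranking points 5278 pts, so the next rule applies.
Among Pereira and Greco, by world ranking (lower first): Pereira (70) before Greco (207).
So Baptiste takes precedence.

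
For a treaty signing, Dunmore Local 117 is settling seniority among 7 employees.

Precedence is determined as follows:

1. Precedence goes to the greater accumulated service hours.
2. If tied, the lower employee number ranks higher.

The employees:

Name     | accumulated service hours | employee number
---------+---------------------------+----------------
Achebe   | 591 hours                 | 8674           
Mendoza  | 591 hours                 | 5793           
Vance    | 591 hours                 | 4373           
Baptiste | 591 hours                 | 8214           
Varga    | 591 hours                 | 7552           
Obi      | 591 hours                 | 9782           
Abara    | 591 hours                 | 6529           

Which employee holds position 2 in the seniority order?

By accumulated service hours (higher first): Vance, Mendoza, Abara, Varga, Baptiste, Achebe and Obi (each 591 hours).
Among Vance, Mendoza, Abara, Varga, Baptiste, Achebe and Obi, by employee number (lower first): Vance (4373) before Mendoza (5793) before Abara (6529) before Varga (7552) before Baptiste (8214) before Achebe (8674) before Obi (9782).
Order: Vance, Mendoza, Abara, Varga, Baptiste, Achebe, Obi.

Mendoza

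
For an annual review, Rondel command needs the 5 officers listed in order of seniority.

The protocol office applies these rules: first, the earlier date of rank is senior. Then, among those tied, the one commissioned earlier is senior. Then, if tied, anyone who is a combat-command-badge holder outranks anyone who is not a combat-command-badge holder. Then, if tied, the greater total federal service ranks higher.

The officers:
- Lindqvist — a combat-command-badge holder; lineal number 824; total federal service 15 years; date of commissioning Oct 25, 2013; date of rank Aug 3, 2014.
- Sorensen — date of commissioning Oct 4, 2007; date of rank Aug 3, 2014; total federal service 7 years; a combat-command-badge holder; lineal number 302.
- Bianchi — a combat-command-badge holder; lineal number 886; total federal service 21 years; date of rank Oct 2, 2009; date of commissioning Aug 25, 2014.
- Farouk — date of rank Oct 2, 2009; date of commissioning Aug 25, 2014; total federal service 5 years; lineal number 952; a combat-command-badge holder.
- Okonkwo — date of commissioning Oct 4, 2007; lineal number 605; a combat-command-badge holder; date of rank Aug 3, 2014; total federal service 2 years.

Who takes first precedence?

By date of rank (earlier first): Bianchi and Farouk (both Oct 2, 2009); then Sorensen, Okonkwo and Lindqvist (each Aug 3, 2014).
Bianchi and Farouk both have date of commissioning Aug 25, 2014, so the next rule applies.
Bianchi and Farouk are each a combat-command-badge holder, so the next rule applies.
Among Bianchi and Farouk, by total federal service (higher first): Bianchi (21 years) before Farouk (5 years).
Among Sorensen, Okonkwo and Lindqvist, by date of commissioning (earlier first): Sorensen and Okonkwo (Oct 4, 2007) before Lindqvist (Oct 25, 2013).
Sorensen and Okonkwo are each a combat-command-badge holder, so the next rule applies.
Among Sorensen and Okonkwo, by total federal service (higher first): Sorensen (7 years) before Okonkwo (2 years).
Order: Bianchi, Farouk, Sorensen, Okonkwo, Lindqvist.

Bianchi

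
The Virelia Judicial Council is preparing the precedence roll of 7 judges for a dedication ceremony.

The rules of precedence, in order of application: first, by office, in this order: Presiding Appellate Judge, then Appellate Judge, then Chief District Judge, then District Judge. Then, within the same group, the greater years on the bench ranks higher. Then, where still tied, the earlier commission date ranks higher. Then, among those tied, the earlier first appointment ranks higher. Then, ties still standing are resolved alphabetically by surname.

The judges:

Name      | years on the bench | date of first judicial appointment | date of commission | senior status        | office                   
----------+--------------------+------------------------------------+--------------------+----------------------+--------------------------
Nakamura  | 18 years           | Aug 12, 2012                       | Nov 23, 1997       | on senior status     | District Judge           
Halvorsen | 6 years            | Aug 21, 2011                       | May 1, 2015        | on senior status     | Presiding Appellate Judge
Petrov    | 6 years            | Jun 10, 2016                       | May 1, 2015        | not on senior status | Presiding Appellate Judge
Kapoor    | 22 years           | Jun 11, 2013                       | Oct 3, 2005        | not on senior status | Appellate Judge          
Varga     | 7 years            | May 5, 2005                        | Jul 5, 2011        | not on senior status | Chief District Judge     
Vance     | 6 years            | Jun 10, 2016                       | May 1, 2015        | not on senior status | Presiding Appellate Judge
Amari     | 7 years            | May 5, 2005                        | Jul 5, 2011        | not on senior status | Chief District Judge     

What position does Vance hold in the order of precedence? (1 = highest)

By office: Halvorsen, Petrov and Vance (Presiding Appellate Judge); then Kapoor (Appellate Judge); then Amari and Varga (Chief District Judge); then Nakamura (District Judge).
Halvorsen, Petrov and Vance all have years on the bench 6 years, so the next rule applies.
Halvorsen, Petrov and Vance all have date of commission May 1, 2015, so the next rule applies.
Among Halvorsen, Petrov and Vance, by date of first judicial appointment (earlier first): Halvorsen (Aug 21, 2011) before Petrov and Vance (Jun 10, 2016).
Among Petrov and Vance, alphabetically by surname: Petrov before Vance.
Amari and Varga both have years on the bench 7 years, so the next rule applies.
Amari and Varga both have date of commission Jul 5, 2011, so the next rule applies.
Amari and Varga both have date of first judicial appointment May 5, 2005, so the next rule applies.
Among Amari and Varga, alphabetically by surname: Amari before Varga.
Order: Halvorsen, Petrov, Vance, Kapoor, Amari, Varga, Nakamura. So position 3.

3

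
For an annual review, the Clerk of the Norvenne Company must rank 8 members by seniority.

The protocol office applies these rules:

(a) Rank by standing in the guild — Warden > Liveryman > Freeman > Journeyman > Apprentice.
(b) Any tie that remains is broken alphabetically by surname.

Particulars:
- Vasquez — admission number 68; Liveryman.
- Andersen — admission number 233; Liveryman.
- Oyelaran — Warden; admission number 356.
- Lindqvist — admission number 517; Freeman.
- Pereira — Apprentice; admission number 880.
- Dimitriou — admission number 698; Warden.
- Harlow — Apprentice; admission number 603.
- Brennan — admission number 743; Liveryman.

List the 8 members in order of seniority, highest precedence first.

By standing in the guild: Dimitriou and Oyelaran (Warden); then Andersen, Brennan and Vasquez (Liveryman); then Lindqvist (Freeman); then Harlow and Pereira (Apprentice).
Among Dimitriou and Oyelaran, alphabetically by surname: Dimitriou before Oyelaran.
Among Andersen, Brennan and Vasquez, alphabetically by surname: Andersen before Brennan before Vasquez.
Among Harlow and Pereira, alphabetically by surname: Harlow before Pereira.
Full order: Dimitriou, Oyelaran, Andersen, Brennan, Vasquez, Lindqvist, Harlow, Pereira.

Dimitriou, Oyelaran, Andersen, Brennan, Vasquez, Lindqvist, Harlow, Pereira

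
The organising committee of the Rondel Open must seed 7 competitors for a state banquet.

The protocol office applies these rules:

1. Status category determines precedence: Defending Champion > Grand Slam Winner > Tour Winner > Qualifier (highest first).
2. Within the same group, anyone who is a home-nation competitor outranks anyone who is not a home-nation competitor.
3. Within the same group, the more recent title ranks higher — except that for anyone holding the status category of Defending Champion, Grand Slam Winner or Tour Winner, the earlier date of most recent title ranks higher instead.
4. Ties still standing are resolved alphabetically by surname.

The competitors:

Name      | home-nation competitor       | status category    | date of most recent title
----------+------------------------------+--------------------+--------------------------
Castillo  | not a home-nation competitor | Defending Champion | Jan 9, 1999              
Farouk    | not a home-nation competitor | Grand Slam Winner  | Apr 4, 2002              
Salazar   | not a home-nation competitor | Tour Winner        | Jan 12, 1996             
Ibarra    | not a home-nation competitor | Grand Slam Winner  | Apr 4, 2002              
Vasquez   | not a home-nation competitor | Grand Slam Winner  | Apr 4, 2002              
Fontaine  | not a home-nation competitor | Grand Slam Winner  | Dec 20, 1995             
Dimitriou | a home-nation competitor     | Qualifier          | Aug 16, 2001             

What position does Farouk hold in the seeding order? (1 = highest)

3

By status category: Castillo (Defending Champion); then Fontaine, Farouk, Ibarra and Vasquez (Grand Slam Winner); then Salazar (Tour Winner); then Dimitriou (Qualifier).
Fontaine, Farouk, Ibarra and Vasquez are each not a home-nation competitor, so the next rule applies.
Among Fontaine, Farouk, Ibarra and Vasquez, by date of most recent title (earlier first) (reversed rule for this group): Fontaine (Dec 20, 1995) before Farouk, Ibarra and Vasquez (Apr 4, 2002).
Among Farouk, Ibarra and Vasquez, alphabetically by surname: Farouk before Ibarra before Vasquez.
Order: Castillo, Fontaine, Farouk, Ibarra, Vasquez, Salazar, Dimitriou. So position 3.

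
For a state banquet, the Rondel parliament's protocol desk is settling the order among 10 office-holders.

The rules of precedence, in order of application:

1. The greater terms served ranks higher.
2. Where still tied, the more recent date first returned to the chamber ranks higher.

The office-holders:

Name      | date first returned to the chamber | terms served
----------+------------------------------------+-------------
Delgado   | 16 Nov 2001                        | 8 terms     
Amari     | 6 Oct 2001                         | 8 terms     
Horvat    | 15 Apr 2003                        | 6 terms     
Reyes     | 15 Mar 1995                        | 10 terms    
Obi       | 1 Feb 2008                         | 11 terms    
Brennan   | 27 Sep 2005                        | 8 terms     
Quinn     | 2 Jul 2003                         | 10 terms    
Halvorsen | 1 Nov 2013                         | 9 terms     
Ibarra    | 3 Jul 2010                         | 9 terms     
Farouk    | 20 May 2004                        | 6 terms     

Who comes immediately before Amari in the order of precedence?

Delgado

By terms served (higher first): Obi (11 terms); then Quinn and Reyes (both 10 terms); then Halvorsen and Ibarra (both 9 terms); then Brennan, Delgado and Amari (each 8 terms); then Farouk and Horvat (both 6 terms).
Among Quinn and Reyes, by date first returned to the chamber (later first): Quinn (2 Jul 2003) before Reyes (15 Mar 1995).
Among Halvorsen and Ibarra, by date first returned to the chamber (later first): Halvorsen (1 Nov 2013) before Ibarra (3 Jul 2010).
Among Brennan, Delgado and Amari, by date first returned to the chamber (later first): Brennan (27 Sep 2005) before Delgado (16 Nov 2001) before Amari (6 Oct 2001).
Among Farouk and Horvat, by date first returned to the chamber (later first): Farouk (20 May 2004) before Horvat (15 Apr 2003).
Order: Obi, Quinn, Reyes, Halvorsen, Ibarra, Brennan, Delgado, Amari, Farouk, Horvat.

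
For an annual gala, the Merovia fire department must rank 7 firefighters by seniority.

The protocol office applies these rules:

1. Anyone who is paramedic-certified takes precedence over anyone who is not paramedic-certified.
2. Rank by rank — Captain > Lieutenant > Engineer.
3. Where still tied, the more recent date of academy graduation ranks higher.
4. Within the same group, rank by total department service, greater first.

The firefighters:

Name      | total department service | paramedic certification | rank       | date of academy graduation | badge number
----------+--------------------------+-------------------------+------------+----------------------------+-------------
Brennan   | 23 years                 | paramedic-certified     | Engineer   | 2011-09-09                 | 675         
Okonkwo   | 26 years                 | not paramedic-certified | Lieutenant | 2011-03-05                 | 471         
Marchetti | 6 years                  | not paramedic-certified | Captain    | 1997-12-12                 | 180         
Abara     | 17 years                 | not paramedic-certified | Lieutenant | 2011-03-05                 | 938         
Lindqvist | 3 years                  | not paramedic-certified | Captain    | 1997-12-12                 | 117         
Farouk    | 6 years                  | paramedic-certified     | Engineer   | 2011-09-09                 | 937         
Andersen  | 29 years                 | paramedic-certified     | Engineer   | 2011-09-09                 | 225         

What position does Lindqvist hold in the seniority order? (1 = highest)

By the first rule: Andersen, Brennan and Farouk (each paramedic-certified); then Marchetti, Lindqvist, Okonkwo and Abara (each not paramedic-certified).
Andersen, Brennan and Farouk are each Engineer, so the next rule applies.
Andersen, Brennan and Farouk all have date of academy graduation 2011-09-09, so the next rule applies.
Among Andersen, Brennan and Farouk, by total department service (higher first): Andersen (29 years) before Brennan (23 years) before Farouk (6 years).
Among Marchetti, Lindqvist, Okonkwo and Abara, by rank: Marchetti and Lindqvist (Captain) before Okonkwo and Abara (Lieutenant).
Marchetti and Lindqvist both have date of academy graduation 1997-12-12, so the next rule applies.
Among Marchetti and Lindqvist, by total department service (higher first): Marchetti (6 years) before Lindqvist (3 years).
Okonkwo and Abara both have date of academy graduation 2011-03-05, so the next rule applies.
Among Okonkwo and Abara, by total department service (higher first): Okonkwo (26 years) before Abara (17 years).
Order: Andersen, Brennan, Farouk, Marchetti, Lindqvist, Okonkwo, Abara. So position 5.

5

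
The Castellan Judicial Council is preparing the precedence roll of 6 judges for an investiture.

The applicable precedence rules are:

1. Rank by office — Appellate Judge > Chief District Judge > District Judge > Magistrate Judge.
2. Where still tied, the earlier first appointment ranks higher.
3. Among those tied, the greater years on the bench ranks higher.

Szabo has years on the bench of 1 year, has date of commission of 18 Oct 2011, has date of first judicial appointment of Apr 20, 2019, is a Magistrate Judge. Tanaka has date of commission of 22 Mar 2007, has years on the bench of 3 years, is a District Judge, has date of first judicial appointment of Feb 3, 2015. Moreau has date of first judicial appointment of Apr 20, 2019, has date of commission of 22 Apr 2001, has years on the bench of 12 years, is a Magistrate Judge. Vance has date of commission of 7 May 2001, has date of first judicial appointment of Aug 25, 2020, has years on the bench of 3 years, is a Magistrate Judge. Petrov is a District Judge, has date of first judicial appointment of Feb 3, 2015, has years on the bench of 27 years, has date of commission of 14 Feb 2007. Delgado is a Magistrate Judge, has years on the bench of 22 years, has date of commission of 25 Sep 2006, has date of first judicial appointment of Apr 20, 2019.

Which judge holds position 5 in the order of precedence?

By office: Petrov and Tanaka (District Judge); then Delgado, Moreau, Szabo and Vance (Magistrate Judge).
Petrov and Tanaka both have date of first judicial appointment Feb 3, 2015, so the next rule applies.
Among Petrov and Tanaka, by years on the bench (higher first): Petrov (27 years) before Tanaka (3 years).
Among Delgado, Moreau, Szabo and Vance, by date of first judicial appointment (earlier first): Delgado, Moreau and Szabo (Apr 20, 2019) before Vance (Aug 25, 2020).
Among Delgado, Moreau and Szabo, by years on the bench (higher first): Delgado (22 years) before Moreau (12 years) before Szabo (1 year).
Order: Petrov, Tanaka, Delgado, Moreau, Szabo, Vance.

Szabo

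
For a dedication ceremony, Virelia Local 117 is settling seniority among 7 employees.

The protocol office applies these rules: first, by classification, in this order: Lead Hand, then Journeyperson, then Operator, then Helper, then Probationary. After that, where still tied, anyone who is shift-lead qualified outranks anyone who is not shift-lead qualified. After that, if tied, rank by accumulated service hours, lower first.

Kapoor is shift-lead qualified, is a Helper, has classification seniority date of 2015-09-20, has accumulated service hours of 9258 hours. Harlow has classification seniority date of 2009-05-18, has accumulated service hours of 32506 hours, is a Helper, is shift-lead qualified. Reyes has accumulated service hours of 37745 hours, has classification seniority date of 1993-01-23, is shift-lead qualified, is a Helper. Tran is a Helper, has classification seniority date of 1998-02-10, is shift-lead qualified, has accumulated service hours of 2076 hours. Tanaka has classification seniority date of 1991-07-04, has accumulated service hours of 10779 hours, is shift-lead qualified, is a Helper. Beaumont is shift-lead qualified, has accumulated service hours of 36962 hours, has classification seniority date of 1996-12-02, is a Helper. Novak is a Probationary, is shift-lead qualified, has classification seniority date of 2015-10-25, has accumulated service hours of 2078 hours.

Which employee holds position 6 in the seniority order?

Reyes

By classification: Tran, Kapoor, Tanaka, Harlow, Beaumont and Reyes (Helper); then Novak (Probationary).
Tran, Kapoor, Tanaka, Harlow, Beaumont and Reyes are each shift-lead qualified, so the next rule applies.
Among Tran, Kapoor, Tanaka, Harlow, Beaumont and Reyes, by accumulated service hours (lower first): Tran (2076 hours) before Kapoor (9258 hours) before Tanaka (10779 hours) before Harlow (32506 hours) before Beaumont (36962 hours) before Reyes (37745 hours).
Order: Tran, Kapoor, Tanaka, Harlow, Beaumont, Reyes, Novak.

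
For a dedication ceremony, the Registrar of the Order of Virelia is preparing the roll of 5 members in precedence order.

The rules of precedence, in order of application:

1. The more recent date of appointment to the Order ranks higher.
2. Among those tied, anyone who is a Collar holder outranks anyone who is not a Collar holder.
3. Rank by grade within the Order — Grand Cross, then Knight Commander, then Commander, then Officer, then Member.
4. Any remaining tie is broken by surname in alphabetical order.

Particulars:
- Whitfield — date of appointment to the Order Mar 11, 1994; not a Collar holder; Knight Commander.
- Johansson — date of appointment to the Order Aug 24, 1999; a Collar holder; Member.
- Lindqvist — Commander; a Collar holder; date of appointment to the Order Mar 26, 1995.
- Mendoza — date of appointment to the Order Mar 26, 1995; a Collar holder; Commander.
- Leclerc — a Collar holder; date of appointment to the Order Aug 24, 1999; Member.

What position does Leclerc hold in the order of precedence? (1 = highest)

By date of appointment to the Order (later first): Johansson and Leclerc (both Aug 24, 1999); then Lindqvist and Mendoza (both Mar 26, 1995); then Whitfield (Mar 11, 1994).
Johansson and Leclerc are each a Collar holder, so the next rule applies.
Johansson and Leclerc are each Member, so the next rule applies.
Among Johansson and Leclerc, alphabetically by surname: Johansson before Leclerc.
Lindqvist and Mendoza are each a Collar holder, so the next rule applies.
Lindqvist and Mendoza are each Commander, so the next rule applies.
Among Lindqvist and Mendoza, alphabetically by surname: Lindqvist before Mendoza.
Order: Johansson, Leclerc, Lindqvist, Mendoza, Whitfield. So position 2.

2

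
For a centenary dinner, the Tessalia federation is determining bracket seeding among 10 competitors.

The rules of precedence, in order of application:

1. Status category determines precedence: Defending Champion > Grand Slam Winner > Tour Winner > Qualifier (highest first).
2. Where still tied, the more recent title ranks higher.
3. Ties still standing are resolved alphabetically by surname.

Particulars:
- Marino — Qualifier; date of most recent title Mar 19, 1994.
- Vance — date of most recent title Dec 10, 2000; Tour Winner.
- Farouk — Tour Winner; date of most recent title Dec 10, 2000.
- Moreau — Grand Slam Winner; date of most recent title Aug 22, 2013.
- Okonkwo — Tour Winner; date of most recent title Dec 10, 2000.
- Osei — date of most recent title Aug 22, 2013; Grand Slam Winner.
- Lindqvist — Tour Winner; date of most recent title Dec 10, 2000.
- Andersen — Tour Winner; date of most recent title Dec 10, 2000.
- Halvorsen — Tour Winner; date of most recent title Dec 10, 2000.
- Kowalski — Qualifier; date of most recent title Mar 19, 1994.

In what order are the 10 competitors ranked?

Moreau, Osei, Andersen, Farouk, Halvorsen, Lindqvist, Okonkwo, Vance, Kowalski, Marino

By status category: Moreau and Osei (Grand Slam Winner); then Andersen, Farouk, Halvorsen, Lindqvist, Okonkwo and Vance (Tour Winner); then Kowalski and Marino (Qualifier).
Moreau and Osei both have date of most recent title Aug 22, 2013, so the next rule applies.
Among Moreau and Osei, alphabetically by surname: Moreau before Osei.
Andersen, Farouk, Halvorsen, Lindqvist, Okonkwo and Vance all have date of most recent title Dec 10, 2000, so the next rule applies.
Among Andersen, Farouk, Halvorsen, Lindqvist, Okonkwo and Vance, alphabetically by surname: Andersen before Farouk before Halvorsen before Lindqvist before Okonkwo before Vance.
Kowalski and Marino both have date of most recent title Mar 19, 1994, so the next rule applies.
Among Kowalski and Marino, alphabetically by surname: Kowalski before Marino.
Full order: Moreau, Osei, Andersen, Farouk, Halvorsen, Lindqvist, Okonkwo, Vance, Kowalski, Marino.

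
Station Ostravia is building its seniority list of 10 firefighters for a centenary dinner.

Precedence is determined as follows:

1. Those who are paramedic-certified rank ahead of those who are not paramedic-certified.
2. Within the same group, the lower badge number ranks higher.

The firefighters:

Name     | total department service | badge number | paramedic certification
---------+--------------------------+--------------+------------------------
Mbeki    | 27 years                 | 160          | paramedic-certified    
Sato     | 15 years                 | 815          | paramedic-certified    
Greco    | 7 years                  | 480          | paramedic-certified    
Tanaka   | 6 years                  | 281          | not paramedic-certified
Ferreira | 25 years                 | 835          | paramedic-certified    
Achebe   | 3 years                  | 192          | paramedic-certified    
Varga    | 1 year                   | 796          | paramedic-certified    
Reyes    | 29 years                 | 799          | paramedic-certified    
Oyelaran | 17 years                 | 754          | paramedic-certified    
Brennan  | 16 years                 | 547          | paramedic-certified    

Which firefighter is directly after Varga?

Reyes

By the first rule: Mbeki, Achebe, Greco, Brennan, Oyelaran, Varga, Reyes, Sato and Ferreira (each paramedic-certified); then Tanaka (not paramedic-certified).
Among Mbeki, Achebe, Greco, Brennan, Oyelaran, Varga, Reyes, Sato and Ferreira, by badge number (lower first): Mbeki (160) before Achebe (192) before Greco (480) before Brennan (547) before Oyelaran (754) before Varga (796) before Reyes (799) before Sato (815) before Ferreira (835).
Order: Mbeki, Achebe, Greco, Brennan, Oyelaran, Varga, Reyes, Sato, Ferreira, Tanaka.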